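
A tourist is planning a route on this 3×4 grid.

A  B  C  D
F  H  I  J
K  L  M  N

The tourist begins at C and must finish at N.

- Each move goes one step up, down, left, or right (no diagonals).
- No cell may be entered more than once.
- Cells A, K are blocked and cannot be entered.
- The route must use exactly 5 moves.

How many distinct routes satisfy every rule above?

Need simple routes of exactly 5 moves from C to N (Manhattan distance 3, so 1 moves are spent on a detour and 1 undoing it).
Enumerating: C I H L M N | C B H L M N | C B H I M N | C B H I J N | C D J I M N.
That gives 5 routes.

5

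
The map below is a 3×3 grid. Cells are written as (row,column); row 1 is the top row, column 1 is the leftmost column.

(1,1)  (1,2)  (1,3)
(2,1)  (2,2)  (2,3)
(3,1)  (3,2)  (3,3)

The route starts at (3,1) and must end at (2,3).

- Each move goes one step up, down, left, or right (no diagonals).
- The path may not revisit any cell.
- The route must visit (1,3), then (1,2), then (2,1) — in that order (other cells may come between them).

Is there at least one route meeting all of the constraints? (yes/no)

Ignoring the required order, 3 revisit-free routes from (3,1) to (2,3) pass through all of (1,3), (1,2), and (2,1); the waypoint orders that occur are (2,1) → (1,2) → (1,3) (3) — never (1,3) → (1,2) → (2,1).

no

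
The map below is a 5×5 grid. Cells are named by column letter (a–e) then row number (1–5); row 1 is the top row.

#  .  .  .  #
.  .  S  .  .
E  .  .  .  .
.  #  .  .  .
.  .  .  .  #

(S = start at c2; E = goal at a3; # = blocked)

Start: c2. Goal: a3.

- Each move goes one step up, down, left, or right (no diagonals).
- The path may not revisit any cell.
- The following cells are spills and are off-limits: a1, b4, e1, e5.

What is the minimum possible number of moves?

3

The Manhattan distance from c2 to a3 is |2−3| + |3−1| = 3, so at least 3 moves are needed.
A route of 3 moves achieves this: c2 → c3 → b3 → a3.
Since 3 matches the lower bound, it is optimal.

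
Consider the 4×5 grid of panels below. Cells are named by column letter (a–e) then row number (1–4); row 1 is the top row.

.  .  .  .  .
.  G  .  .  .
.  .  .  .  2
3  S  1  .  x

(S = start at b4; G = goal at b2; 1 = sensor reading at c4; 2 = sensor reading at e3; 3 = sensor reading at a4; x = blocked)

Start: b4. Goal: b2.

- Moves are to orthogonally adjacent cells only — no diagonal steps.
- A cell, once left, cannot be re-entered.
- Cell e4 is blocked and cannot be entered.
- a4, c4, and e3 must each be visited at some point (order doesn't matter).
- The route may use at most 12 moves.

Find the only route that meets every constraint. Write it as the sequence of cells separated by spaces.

b4 a4 a3 b3 c3 c4 d4 d3 e3 e2 d2 c2 b2

The 12-move cap with required stops at a4, c4, e3 leaves no slack for detours.
Route from b4: left 1 to a4, up 1 to a3, right 2 to c3, down 1 to c4, right 1 to d4, up 1 to d3, right 1 to e3, up 1 to e2, left 3 to b2 — 12 moves in all.
Check: all required cells visited; 12 ≤ 12 moves.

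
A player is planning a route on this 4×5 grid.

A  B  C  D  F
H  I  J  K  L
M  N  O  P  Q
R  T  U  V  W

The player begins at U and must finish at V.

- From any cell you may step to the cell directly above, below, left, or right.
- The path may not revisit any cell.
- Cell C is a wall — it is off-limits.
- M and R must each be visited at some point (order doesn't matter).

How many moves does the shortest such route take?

7

Any route passes through M and R in some order between U and V. Summing Manhattan distances along each leg and taking the cheapest ordering (U → M → R → V) gives a lower bound of 3 + 1 + 3 = 7 moves.
A route of 7 moves achieves this: U → T → R → M → N → O → P → V.
Since 7 matches the lower bound, it is optimal.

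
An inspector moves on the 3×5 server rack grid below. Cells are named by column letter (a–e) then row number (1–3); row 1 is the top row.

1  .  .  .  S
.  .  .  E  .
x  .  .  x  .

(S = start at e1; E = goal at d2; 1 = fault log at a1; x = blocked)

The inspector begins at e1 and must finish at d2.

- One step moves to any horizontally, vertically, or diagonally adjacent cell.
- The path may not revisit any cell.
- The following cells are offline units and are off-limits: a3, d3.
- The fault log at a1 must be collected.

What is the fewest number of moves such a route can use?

Any route passes through a1 somewhere between e1 and d2. Summing Chebyshev distances along the two legs (e1 → a1 → d2) gives a lower bound of 4 + 3 = 7 moves.
A route of 7 moves achieves this: e1 → d1 → c1 → b1 → a1 → b2 → c2 → d2.
Since 7 matches the lower bound, it is optimal.

7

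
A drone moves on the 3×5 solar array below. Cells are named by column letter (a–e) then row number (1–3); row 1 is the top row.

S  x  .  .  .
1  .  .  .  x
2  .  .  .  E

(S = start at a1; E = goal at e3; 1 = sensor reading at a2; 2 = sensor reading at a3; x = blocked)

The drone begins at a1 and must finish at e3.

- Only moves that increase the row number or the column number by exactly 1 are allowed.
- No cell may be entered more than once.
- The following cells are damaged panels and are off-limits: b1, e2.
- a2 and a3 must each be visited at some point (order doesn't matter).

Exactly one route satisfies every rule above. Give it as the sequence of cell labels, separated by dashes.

Moves only go right or down, so the column and row indices never decrease.
Route from a1: 2× down (reaching a3), 4× right (reaching e3) — 6 moves in all.
Check: all required cells visited.

a1 - a2 - a3 - b3 - c3 - d3 - e3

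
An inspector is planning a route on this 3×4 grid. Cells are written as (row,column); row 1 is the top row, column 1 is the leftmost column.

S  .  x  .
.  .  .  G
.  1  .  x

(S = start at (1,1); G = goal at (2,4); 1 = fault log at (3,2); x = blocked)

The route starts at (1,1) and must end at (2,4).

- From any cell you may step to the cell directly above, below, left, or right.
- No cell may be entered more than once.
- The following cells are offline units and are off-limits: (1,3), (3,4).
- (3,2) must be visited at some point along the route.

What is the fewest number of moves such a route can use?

Any route passes through (3,2) somewhere between (1,1) and (2,4). Summing Manhattan distances along the two legs ((1,1) → (3,2) → (2,4)) gives a lower bound of 3 + 3 = 6 moves.
A route of 6 moves achieves this: (1,1) → (2,1) → (3,1) → (3,2) → (2,2) → (2,3) → (2,4).
Since 6 matches the lower bound, it is optimal.

6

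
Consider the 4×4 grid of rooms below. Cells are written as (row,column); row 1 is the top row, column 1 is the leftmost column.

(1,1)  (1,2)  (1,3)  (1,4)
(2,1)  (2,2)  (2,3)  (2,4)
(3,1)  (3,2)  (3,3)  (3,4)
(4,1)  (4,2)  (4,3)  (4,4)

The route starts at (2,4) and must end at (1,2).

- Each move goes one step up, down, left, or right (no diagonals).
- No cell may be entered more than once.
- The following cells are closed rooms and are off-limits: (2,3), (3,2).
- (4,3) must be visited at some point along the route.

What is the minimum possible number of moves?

9

Any route passes through (4,3) somewhere between (2,4) and (1,2). Summing Manhattan distances along the two legs ((2,4) → (4,3) → (1,2)) gives a lower bound of 3 + 4 = 7 moves.
That bound ignores the blocked cells. Measuring each leg by the fewest moves that actually steer around them ((2,4)→(4,3): 3; (4,3)→(1,2): 6) raises the lower bound to 9.
A route of 9 moves exists: (2,4) → (3,4) → (4,4) → (4,3) → (4,2) → (4,1) → (3,1) → (2,1) → (1,1) → (1,2).
Since 9 matches that lower bound, it is optimal.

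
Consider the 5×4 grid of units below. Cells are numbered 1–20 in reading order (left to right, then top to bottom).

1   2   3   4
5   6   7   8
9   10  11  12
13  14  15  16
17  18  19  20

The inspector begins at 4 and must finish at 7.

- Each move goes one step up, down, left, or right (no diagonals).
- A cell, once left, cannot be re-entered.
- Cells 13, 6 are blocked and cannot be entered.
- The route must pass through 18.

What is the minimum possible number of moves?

10

Any route passes through 18 somewhere between 4 and 7. Summing Manhattan distances along the two legs (4 → 18 → 7) gives a lower bound of 6 + 4 = 10 moves.
A route of 10 moves achieves this: 4 → 8 → 12 → 16 → 20 → 19 → 18 → 14 → 10 → 11 → 7.
Since 10 matches the lower bound, it is optimal.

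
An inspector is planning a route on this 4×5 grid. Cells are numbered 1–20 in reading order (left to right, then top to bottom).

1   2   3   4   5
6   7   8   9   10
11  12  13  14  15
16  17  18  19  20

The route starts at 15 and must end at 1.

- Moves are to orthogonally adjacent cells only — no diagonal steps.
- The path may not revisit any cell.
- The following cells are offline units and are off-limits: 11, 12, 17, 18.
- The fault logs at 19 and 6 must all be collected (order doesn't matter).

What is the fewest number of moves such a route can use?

Any route passes through 19 and 6 in some order between 15 and 1. Summing Manhattan distances along each leg and taking the cheapest ordering (15 → 19 → 6 → 1) gives a lower bound of 2 + 5 + 1 = 8 moves.
A route of 8 moves achieves this: 15 → 20 → 19 → 14 → 9 → 8 → 7 → 6 → 1.
Since 8 matches the lower bound, it is optimal.

8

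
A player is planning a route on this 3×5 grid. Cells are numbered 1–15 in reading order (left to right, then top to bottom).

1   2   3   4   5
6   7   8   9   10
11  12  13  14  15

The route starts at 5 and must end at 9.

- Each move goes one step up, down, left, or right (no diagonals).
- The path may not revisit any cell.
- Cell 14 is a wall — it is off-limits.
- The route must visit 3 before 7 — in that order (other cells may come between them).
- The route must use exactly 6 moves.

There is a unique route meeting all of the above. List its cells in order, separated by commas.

5, 4, 3, 2, 7, 8, 9

The waypoints must appear in the order 3, 7, with no cell reused.
Route from 5: 3× left (reaching 2), down to 7, 2× right (reaching 9) — 6 moves in all.
Check: order respected (3 at step 2, 7 at step 4); 6 moves as required.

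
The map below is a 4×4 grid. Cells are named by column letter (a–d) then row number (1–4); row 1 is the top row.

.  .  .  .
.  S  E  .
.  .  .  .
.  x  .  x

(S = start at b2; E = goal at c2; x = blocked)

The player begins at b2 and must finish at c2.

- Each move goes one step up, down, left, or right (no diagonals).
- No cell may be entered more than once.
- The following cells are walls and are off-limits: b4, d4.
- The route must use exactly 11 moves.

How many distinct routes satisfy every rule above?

Need simple routes of exactly 11 moves from b2 to c2 (Manhattan distance 1, so 5 moves are spent on a detour and 5 undoing it).
Enumerating: b2 b1 a1 a2 a3 b3 c3 d3 d2 d1 c1 c2 | b2 b3 a3 a2 a1 b1 c1 d1 d2 d3 c3 c2.
That gives 2 routes.

2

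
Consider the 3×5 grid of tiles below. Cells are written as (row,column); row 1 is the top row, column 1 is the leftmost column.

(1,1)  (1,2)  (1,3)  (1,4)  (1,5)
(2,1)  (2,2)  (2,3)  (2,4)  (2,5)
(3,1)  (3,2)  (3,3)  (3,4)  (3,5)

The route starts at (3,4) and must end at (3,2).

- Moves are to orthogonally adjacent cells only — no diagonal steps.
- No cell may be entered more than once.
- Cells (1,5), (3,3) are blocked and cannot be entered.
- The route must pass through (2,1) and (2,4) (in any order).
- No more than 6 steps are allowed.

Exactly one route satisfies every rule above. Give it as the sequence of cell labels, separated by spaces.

The 6-move cap with required stops at (2,1), (2,4) leaves no slack for detours.
Route from (3,4): up 1 to (2,4), left 3 to (2,1), down 1 to (3,1), right 1 to (3,2) — 6 moves in all.
Check: all required cells visited; 6 ≤ 6 moves.

(3,4) (2,4) (2,3) (2,2) (2,1) (3,1) (3,2)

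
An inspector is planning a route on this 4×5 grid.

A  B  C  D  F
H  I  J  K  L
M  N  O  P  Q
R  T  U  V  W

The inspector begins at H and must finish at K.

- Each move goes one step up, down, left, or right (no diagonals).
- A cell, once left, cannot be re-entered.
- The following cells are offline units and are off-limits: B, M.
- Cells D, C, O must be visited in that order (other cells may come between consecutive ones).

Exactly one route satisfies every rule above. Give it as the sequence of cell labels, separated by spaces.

The waypoints must appear in the order D, C, O, with no cell reused.
Route from H: right 1 to I, down 2 to T, right 3 to W, up 3 to F, left 2 to C, down 2 to O, right 1 to P, up 1 to K — 15 moves in all.
Check: order respected (D at step 10, C at step 11, O at step 13).

H I N T U V W Q L F D C J O P K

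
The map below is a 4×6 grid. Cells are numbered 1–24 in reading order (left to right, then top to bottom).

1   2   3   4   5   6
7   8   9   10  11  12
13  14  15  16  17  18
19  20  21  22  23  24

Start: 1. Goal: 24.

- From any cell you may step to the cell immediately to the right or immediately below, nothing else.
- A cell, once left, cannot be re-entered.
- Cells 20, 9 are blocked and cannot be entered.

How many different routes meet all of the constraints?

22

A right/down-only route from 1 to 24 makes exactly 3 down-moves and 5 right-moves in some order.
With no other constraints that would be C(8,3) = 56 routes.
Subtract routes through each blocked cell (inclusion–exclusion for overlaps): − through 9: 30 − through 20: 4 → 22.
That gives 22 routes.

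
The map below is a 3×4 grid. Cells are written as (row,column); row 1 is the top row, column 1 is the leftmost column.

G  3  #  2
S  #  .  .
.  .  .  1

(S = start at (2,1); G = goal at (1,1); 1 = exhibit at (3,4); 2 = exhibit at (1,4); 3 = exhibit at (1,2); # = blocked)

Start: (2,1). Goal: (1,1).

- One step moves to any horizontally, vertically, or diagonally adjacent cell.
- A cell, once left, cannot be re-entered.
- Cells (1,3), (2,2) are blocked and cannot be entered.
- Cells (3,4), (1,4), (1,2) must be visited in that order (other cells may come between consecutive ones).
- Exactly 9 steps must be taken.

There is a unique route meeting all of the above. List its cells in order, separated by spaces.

(2,1) (3,1) (3,2) (3,3) (3,4) (2,4) (1,4) (2,3) (1,2) (1,1)

The waypoints must appear in the order (3,4), (1,4), (1,2), with no cell reused.
Route from (2,1): down to (3,1), 3× right (reaching (3,4)), 2× up (reaching (1,4)), down-left to (2,3), up-left to (1,2), left to (1,1) — 9 moves in all.
Check: order respected (1 at step 4, 2 at step 6, 3 at step 8); 9 moves as required.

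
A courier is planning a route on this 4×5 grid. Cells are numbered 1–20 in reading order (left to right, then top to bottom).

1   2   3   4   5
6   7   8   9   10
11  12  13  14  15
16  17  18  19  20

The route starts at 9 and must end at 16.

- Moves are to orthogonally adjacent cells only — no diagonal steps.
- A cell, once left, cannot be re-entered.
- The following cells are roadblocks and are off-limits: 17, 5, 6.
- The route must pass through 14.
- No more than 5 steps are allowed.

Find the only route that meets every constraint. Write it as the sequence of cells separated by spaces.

The 5-move cap with required stops at 14 leaves no slack for detours.
Route from 9: down to 14, 3× left (reaching 11), down to 16 — 5 moves in all.
Check: all required cells visited; 5 ≤ 5 moves.

9 14 13 12 11 16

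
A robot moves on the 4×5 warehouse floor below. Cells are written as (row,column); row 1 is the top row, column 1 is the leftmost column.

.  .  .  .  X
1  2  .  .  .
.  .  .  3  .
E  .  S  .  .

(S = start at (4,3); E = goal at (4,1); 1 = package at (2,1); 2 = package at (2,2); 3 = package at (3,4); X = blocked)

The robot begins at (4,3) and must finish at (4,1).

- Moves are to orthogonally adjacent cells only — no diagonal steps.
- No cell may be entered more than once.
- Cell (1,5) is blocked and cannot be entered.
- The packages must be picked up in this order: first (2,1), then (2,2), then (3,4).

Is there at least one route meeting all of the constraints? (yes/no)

Ignoring the required order, 178 revisit-free routes from (4,3) to (4,1) pass through all of (2,1), (2,2), and (3,4); the waypoint orders that occur are (3,4) → (2,2) → (2,1) (135); (3,4) → (2,1) → (2,2) (40); (2,2) → (3,4) → (2,1) (3) — never (2,1) → (2,2) → (3,4).

no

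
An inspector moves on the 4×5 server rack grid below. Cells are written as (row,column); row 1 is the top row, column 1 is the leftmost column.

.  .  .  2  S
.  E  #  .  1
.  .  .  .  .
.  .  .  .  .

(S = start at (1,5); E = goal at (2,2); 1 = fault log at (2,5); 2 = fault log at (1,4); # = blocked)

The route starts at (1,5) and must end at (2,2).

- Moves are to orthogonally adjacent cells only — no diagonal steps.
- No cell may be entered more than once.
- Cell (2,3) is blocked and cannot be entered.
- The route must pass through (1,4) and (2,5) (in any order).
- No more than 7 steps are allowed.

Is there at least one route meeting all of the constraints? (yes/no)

One route that works: (1,5) → (2,5) → (2,4) → (1,4) → (1,3) → (1,2) → (2,2).

yes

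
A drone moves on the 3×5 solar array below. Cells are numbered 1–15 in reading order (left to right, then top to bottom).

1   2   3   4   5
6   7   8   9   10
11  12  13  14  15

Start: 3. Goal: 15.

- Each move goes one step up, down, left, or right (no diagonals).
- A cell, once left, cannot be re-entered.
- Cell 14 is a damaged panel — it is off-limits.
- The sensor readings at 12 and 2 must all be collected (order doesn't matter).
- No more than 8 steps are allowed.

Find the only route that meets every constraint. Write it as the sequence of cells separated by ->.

Any route must reach 12 and 2 and still end at 15 within 8 moves, so the order of the required stops is forced.
Route from 3: left to 2, 2× down (reaching 12), right to 13, up to 8, 2× right (reaching 10), down to 15 — 8 moves in all.
Check: all required cells visited; 8 ≤ 8 moves.

3 -> 2 -> 7 -> 12 -> 13 -> 8 -> 9 -> 10 -> 15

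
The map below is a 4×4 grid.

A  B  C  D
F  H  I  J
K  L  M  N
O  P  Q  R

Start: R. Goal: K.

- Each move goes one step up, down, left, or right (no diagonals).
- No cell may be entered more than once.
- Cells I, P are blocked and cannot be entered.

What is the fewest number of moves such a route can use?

4

The Manhattan distance from R to K is |4−3| + |4−1| = 4, so at least 4 moves are needed.
A route of 4 moves achieves this: R → N → M → L → K.
Since 4 matches the lower bound, it is optimal.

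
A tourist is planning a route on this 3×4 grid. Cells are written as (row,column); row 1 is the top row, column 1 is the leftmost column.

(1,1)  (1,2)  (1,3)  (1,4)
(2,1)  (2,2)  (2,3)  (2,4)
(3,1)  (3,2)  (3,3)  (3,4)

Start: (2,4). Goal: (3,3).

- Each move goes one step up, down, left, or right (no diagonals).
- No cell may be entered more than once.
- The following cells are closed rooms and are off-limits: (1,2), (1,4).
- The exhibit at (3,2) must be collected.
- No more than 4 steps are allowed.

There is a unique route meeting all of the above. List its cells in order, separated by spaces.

(2,4) (2,3) (2,2) (3,2) (3,3)

The budget equals the shortest possible length, so every move has to be on a shortest route through the required cells.
Route from (2,4): left 2 to (2,2), down 1 to (3,2), right 1 to (3,3) — 4 moves in all.
Check: all required cells visited; 4 ≤ 4 moves.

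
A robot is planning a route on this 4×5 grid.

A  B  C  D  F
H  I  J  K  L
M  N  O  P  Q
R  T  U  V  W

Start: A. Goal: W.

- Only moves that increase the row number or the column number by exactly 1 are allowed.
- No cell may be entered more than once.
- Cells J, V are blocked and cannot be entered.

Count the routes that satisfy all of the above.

A right/down-only route from A to W makes exactly 3 down-moves and 4 right-moves in some order.
With no other constraints that would be C(7,3) = 35 routes.
Subtract routes through each blocked cell (inclusion–exclusion for overlaps): − through J: 18 − through V: 20 + through J&V: 9 → 6.
That gives 6 routes.

6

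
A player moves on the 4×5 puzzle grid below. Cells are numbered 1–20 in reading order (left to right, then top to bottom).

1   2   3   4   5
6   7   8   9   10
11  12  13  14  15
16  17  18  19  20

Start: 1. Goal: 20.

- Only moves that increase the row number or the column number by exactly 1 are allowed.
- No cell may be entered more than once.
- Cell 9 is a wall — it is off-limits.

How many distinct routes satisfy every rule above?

23

A right/down-only route from 1 to 20 makes exactly 3 down-moves and 4 right-moves in some order.
With no other constraints that would be C(7,3) = 35 routes.
Subtract routes through each blocked cell (inclusion–exclusion for overlaps): − through 9: 12 → 23.
That gives 23 routes.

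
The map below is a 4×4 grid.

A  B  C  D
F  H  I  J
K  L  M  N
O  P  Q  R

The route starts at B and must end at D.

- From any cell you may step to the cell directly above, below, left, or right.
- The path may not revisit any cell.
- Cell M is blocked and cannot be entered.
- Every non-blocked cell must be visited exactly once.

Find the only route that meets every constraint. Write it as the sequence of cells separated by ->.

B -> A -> F -> H -> L -> K -> O -> P -> Q -> R -> N -> J -> I -> C -> D

Need to visit all 15 open cells exactly once, starting at B and ending at D.
Cell R has only two open neighbours (N and Q), so the path must pass straight through it: one of those is the cell it's entered from and the other is where it exits.
Route from B: left 1 to A, down 1 to F, right 1 to H, down 1 to L, left 1 to K, down 1 to O, right 3 to R, up 2 to J, left 1 to I, up 1 to C, right 1 to D — 14 moves in all.
Check: all 15 open cells covered.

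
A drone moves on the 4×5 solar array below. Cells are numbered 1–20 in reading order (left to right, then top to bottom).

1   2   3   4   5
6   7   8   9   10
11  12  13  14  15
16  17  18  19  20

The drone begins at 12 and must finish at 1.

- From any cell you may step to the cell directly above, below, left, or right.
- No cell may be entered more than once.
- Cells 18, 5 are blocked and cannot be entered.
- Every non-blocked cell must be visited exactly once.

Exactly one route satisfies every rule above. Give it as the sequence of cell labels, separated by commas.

12, 17, 16, 11, 6, 7, 8, 13, 14, 19, 20, 15, 10, 9, 4, 3, 2, 1

Need to visit all 18 open cells exactly once, starting at 12 and ending at 1.
Route from 12: down to 17, left to 16, 2× up (reaching 6), 2× right (reaching 8), down to 13, right to 14, down to 19, right to 20, 2× up (reaching 10), left to 9, up to 4, 3× left (reaching 1) — 17 moves in all.
Check: all 18 open cells covered.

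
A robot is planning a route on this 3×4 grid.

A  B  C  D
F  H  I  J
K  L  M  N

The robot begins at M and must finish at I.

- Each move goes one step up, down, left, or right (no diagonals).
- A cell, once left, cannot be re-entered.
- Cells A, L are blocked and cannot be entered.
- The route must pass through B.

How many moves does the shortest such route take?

7

Any route passes through B somewhere between M and I. Summing Manhattan distances along the two legs (M → B → I) gives a lower bound of 3 + 2 = 5 moves.
The shortest route satisfying every rule uses 7 moves: M → N → J → D → C → B → H → I.
The bound of 5 isn't tight here; checking systematically, no route of length 5 through 6 satisfies every constraint, so 7 is the minimum.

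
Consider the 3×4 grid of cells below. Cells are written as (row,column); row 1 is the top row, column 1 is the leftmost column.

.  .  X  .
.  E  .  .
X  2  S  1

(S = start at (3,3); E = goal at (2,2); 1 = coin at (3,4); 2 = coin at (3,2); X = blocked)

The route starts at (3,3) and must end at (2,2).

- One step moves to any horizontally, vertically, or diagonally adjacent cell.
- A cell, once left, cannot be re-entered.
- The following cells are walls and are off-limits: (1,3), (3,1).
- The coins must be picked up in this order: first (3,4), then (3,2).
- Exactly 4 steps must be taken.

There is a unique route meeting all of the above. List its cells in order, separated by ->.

(3,3) -> (3,4) -> (2,3) -> (3,2) -> (2,2)

The waypoints must appear in the order (3,4), (3,2), with no cell reused.
Route from (3,3): right 1 to (3,4), up-left 1 to (2,3), down-left 1 to (3,2), up 1 to (2,2) — 4 moves in all.
Check: order respected (1 at step 1, 2 at step 3); 4 moves as required.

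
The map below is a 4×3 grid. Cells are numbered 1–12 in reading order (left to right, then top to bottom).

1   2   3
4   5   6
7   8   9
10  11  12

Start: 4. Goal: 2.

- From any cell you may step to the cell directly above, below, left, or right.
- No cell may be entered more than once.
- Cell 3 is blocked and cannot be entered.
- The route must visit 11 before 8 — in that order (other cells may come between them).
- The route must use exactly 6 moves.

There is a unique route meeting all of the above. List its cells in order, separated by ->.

4 -> 7 -> 10 -> 11 -> 8 -> 5 -> 2

The waypoints must appear in the order 11, 8, with no cell reused.
Route from 4: 2× down (reaching 10), right to 11, 3× up (reaching 2) — 6 moves in all.
Check: order respected (11 at step 3, 8 at step 4); 6 moves as required.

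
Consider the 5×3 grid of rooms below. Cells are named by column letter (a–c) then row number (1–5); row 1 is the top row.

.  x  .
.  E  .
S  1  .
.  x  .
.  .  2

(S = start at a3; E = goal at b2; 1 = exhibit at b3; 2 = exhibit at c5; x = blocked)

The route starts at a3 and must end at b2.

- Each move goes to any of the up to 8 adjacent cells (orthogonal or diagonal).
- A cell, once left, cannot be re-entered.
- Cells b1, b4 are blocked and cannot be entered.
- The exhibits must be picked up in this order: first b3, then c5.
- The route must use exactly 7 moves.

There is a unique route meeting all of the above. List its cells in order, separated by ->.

a3 -> b3 -> a4 -> b5 -> c5 -> c4 -> c3 -> b2

The waypoints must appear in the order b3, c5, with no cell reused.
Route from a3: right 1 to b3, down-left 1 to a4, down-right 1 to b5, right 1 to c5, up 2 to c3, up-left 1 to b2 — 7 moves in all.
Check: order respected (1 at step 1, 2 at step 4); 7 moves as required.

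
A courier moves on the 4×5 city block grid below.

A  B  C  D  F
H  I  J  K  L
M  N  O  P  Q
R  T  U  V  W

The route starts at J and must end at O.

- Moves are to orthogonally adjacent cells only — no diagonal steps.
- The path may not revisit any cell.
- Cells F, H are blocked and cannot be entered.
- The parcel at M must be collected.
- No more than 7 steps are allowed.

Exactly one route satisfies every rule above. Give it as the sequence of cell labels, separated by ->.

The 7-move cap with required stops at M leaves no slack for detours.
Route from J: left 1 to I, down 1 to N, left 1 to M, down 1 to R, right 2 to U, up 1 to O — 7 moves in all.
Check: all required cells visited; 7 ≤ 7 moves.

J -> I -> N -> M -> R -> T -> U -> O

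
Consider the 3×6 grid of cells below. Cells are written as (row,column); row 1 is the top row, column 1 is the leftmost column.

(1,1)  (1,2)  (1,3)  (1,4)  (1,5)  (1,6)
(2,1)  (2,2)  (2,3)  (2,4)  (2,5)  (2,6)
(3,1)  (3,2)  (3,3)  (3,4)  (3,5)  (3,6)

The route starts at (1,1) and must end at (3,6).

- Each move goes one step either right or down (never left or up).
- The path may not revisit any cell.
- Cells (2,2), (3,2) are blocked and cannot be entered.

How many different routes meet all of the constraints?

10

A right/down-only route from (1,1) to (3,6) makes exactly 2 down-moves and 5 right-moves in some order.
With no other constraints that would be C(7,2) = 21 routes.
Subtract routes through each blocked cell (inclusion–exclusion for overlaps): − through (2,2): 10 − through (3,2): 3 + through (2,2)&(3,2): 2 → 10.
That gives 10 routes.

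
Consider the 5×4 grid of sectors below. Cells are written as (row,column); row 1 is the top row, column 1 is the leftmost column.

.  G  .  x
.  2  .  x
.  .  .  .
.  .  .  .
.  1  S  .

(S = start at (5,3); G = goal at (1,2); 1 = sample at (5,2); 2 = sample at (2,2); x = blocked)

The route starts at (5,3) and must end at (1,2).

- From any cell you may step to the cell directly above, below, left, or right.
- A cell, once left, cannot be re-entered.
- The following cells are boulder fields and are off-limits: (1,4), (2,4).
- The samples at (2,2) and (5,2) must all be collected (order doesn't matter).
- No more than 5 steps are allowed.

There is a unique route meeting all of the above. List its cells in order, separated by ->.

(5,3) -> (5,2) -> (4,2) -> (3,2) -> (2,2) -> (1,2)

The 5-move cap with required stops at (2,2), (5,2) leaves no slack for detours.
Route from (5,3): left 1 to (5,2), up 4 to (1,2) — 5 moves in all.
Check: all required cells visited; 5 ≤ 5 moves.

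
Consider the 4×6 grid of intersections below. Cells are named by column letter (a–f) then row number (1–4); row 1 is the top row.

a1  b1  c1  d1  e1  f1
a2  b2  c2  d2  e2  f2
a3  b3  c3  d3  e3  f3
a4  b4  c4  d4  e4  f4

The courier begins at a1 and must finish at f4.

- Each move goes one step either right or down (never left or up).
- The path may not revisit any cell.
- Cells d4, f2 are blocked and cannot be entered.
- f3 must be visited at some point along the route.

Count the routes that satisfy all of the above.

A right/down-only route from a1 to f4 makes exactly 3 down-moves and 5 right-moves in some order.
With no other constraints that would be C(8,3) = 56 routes.
Split at f3 and multiply the segment counts (each segment already excludes blocked cells): a1→f3: 15; f3→f4: 1; product = 15.
That gives 15 routes.

15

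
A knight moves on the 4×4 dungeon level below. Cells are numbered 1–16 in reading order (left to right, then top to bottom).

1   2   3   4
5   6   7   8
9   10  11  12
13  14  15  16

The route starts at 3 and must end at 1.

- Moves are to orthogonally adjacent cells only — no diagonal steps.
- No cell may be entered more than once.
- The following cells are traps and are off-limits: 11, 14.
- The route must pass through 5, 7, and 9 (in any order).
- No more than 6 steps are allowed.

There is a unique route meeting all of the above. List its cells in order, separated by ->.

3 -> 7 -> 6 -> 10 -> 9 -> 5 -> 1

The 6-move cap with required stops at 5, 7, 9 leaves no slack for detours.
Route from 3: down 1 to 7, left 1 to 6, down 1 to 10, left 1 to 9, up 2 to 1 — 6 moves in all.
Check: all required cells visited; 6 ≤ 6 moves.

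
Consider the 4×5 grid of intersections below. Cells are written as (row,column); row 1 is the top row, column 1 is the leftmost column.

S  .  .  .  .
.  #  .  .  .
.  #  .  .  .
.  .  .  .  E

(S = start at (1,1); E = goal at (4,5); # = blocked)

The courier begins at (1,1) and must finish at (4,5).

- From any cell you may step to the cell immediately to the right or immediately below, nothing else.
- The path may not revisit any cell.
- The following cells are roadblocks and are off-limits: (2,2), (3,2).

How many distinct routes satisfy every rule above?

A right/down-only route from (1,1) to (4,5) makes exactly 3 down-moves and 4 right-moves in some order.
With no other constraints that would be C(7,3) = 35 routes.
Subtract routes through each blocked cell (inclusion–exclusion for overlaps): − through (2,2): 20 − through (3,2): 12 + through (2,2)&(3,2): 8 → 11.
That gives 11 routes.

11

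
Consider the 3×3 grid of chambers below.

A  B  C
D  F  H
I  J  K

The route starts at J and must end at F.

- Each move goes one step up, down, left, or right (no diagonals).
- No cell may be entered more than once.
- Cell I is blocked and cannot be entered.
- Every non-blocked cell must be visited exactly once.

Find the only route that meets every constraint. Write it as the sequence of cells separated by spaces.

J K H C B A D F

Need to visit all 8 open cells exactly once, starting at J and ending at F.
Cell A has only two open neighbours (D and B), so the path must pass straight through it: one of those is the cell it's entered from and the other is where it exits.
Route from J: right 1 to K, up 2 to C, left 2 to A, down 1 to D, right 1 to F — 7 moves in all.
Check: all 8 open cells covered.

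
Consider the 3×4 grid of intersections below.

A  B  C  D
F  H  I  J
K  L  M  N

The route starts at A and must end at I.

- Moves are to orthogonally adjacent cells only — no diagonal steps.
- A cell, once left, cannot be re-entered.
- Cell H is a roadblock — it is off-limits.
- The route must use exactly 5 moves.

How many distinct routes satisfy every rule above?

Need simple routes of exactly 5 moves from A to I (Manhattan distance 3, so 1 moves are spent on a detour and 1 undoing it).
Enumerating: A F K L M I | A B C D J I.
That gives 2 routes.

2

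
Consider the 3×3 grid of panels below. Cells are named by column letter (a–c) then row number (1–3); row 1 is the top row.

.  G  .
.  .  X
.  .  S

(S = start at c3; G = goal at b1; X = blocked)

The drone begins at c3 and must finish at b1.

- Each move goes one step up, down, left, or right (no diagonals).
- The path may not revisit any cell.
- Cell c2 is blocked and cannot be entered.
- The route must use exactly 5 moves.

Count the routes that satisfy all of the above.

Need simple routes of exactly 5 moves from c3 to b1 (Manhattan distance 3, so 1 moves are spent on a detour and 1 undoing it).
Enumerating: c3 b3 b2 a2 a1 b1 | c3 b3 a3 a2 a1 b1 | c3 b3 a3 a2 b2 b1.
That gives 3 routes.

3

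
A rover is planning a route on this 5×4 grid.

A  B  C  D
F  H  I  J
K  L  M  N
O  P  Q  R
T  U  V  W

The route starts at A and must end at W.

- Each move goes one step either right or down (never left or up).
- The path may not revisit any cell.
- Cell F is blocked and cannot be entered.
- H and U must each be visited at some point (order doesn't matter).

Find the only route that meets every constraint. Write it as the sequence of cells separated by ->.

Moves only go right or down, so the column and row indices never decrease.
Route from A: right 1 to B, down 4 to U, right 2 to W — 7 moves in all.
Check: all required cells visited.

A -> B -> H -> L -> P -> U -> V -> W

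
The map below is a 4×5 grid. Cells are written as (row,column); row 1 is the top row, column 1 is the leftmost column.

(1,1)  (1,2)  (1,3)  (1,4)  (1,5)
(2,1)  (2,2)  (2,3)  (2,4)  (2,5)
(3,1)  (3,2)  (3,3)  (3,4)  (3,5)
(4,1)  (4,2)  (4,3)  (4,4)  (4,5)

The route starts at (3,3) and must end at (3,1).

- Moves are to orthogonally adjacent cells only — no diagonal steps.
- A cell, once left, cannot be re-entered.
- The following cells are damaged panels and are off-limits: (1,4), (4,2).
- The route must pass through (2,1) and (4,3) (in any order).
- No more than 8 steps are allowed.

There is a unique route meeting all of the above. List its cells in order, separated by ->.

Any route must reach (2,1) and (4,3) and still end at (3,1) within 8 moves, so the order of the required stops is forced.
Route from (3,3): down 1 to (4,3), right 1 to (4,4), up 2 to (2,4), left 3 to (2,1), down 1 to (3,1) — 8 moves in all.
Check: all required cells visited; 8 ≤ 8 moves.

(3,3) -> (4,3) -> (4,4) -> (3,4) -> (2,4) -> (2,3) -> (2,2) -> (2,1) -> (3,1)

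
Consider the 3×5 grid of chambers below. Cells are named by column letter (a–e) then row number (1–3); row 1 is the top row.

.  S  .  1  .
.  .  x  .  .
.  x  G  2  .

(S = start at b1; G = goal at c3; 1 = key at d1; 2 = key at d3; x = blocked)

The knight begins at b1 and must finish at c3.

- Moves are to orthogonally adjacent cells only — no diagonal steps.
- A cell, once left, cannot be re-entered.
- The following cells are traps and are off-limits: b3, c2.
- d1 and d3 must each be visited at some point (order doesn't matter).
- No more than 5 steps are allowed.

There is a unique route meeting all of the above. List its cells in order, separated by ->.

b1 -> c1 -> d1 -> d2 -> d3 -> c3

The budget equals the shortest possible length, so every move has to be on a shortest route through the required cells.
Route from b1: right 2 to d1, down 2 to d3, left 1 to c3 — 5 moves in all.
Check: all required cells visited; 5 ≤ 5 moves.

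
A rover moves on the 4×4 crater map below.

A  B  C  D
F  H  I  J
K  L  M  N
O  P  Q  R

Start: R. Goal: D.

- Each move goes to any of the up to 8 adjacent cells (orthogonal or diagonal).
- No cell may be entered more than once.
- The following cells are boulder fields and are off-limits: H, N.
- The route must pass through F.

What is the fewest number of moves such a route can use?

Any route passes through F somewhere between R and D. Summing Chebyshev distances along the two legs (R → F → D) gives a lower bound of 3 + 3 = 6 moves.
A route of 6 moves achieves this: R → M → L → F → B → C → D.
Since 6 matches the lower bound, it is optimal.

6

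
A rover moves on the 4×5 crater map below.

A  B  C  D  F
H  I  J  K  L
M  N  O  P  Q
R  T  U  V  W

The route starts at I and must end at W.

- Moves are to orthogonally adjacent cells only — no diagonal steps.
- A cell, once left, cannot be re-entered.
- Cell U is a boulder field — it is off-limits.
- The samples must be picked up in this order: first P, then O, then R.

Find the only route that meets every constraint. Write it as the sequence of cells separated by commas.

I, J, K, P, O, N, T, R, M, H, A, B, C, D, F, L, Q, W

The waypoints must appear in the order P, O, R, with no cell reused.
Route from I: 2× right (reaching K), down to P, 2× left (reaching N), down to T, left to R, 3× up (reaching A), 4× right (reaching F), 3× down (reaching W) — 17 moves in all.
Check: order respected (P at step 3, O at step 4, R at step 7).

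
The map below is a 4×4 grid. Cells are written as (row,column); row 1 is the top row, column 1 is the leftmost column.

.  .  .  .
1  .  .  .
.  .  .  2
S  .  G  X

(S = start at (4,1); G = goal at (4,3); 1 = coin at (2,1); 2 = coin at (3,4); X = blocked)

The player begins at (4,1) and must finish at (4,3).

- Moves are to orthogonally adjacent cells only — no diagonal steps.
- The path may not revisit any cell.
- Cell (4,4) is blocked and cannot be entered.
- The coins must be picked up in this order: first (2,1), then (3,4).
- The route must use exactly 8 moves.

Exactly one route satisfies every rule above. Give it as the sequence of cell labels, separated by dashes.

(4,1) - (3,1) - (2,1) - (2,2) - (2,3) - (2,4) - (3,4) - (3,3) - (4,3)

The waypoints must appear in the order (2,1), (3,4), with no cell reused.
Route from (4,1): up 2 to (2,1), right 3 to (2,4), down 1 to (3,4), left 1 to (3,3), down 1 to (4,3) — 8 moves in all.
Check: order respected (1 at step 2, 2 at step 6); 8 moves as required.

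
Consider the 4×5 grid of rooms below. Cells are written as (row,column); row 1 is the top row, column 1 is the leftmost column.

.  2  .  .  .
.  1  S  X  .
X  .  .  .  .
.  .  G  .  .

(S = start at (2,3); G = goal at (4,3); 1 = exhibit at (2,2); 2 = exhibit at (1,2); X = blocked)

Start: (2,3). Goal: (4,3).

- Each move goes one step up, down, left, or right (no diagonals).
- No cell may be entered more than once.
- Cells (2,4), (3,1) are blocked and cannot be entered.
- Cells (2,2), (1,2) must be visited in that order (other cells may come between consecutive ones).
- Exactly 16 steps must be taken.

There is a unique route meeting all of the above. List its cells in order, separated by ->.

(2,3) -> (2,2) -> (2,1) -> (1,1) -> (1,2) -> (1,3) -> (1,4) -> (1,5) -> (2,5) -> (3,5) -> (4,5) -> (4,4) -> (3,4) -> (3,3) -> (3,2) -> (4,2) -> (4,3)

The waypoints must appear in the order (2,2), (1,2), with no cell reused.
Route from (2,3): left 2 to (2,1), up 1 to (1,1), right 4 to (1,5), down 3 to (4,5), left 1 to (4,4), up 1 to (3,4), left 2 to (3,2), down 1 to (4,2), right 1 to (4,3) — 16 moves in all.
Check: order respected (1 at step 1, 2 at step 4); 16 moves as required.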